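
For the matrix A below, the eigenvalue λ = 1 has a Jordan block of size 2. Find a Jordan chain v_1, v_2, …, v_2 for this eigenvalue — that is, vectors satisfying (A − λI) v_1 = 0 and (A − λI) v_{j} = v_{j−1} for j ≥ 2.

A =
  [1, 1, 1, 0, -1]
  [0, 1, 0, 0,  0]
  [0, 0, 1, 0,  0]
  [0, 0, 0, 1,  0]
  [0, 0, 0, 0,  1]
A Jordan chain for λ = 1 of length 2:
v_1 = (1, 0, 0, 0, 0)ᵀ
v_2 = (0, 1, 0, 0, 0)ᵀ

Let N = A − (1)·I. We want v_2 with N^2 v_2 = 0 but N^1 v_2 ≠ 0; then v_{j-1} := N · v_j for j = 2, …, 2.

Pick v_2 = (0, 1, 0, 0, 0)ᵀ.
Then v_1 = N · v_2 = (1, 0, 0, 0, 0)ᵀ.

Sanity check: (A − (1)·I) v_1 = (0, 0, 0, 0, 0)ᵀ = 0. ✓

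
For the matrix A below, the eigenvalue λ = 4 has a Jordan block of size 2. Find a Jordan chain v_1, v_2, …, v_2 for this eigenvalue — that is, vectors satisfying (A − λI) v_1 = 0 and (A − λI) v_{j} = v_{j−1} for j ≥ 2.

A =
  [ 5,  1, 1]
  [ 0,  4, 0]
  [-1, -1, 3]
A Jordan chain for λ = 4 of length 2:
v_1 = (1, 0, -1)ᵀ
v_2 = (1, 0, 0)ᵀ

Let N = A − (4)·I. We want v_2 with N^2 v_2 = 0 but N^1 v_2 ≠ 0; then v_{j-1} := N · v_j for j = 2, …, 2.

Pick v_2 = (1, 0, 0)ᵀ.
Then v_1 = N · v_2 = (1, 0, -1)ᵀ.

Sanity check: (A − (4)·I) v_1 = (0, 0, 0)ᵀ = 0. ✓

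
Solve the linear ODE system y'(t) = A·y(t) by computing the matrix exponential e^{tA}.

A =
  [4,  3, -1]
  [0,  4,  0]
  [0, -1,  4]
e^{tA} =
  [exp(4*t), t^2*exp(4*t)/2 + 3*t*exp(4*t), -t*exp(4*t)]
  [0, exp(4*t), 0]
  [0, -t*exp(4*t), exp(4*t)]

Strategy: write A = P · J · P⁻¹ where J is a Jordan canonical form, so e^{tA} = P · e^{tJ} · P⁻¹, and e^{tJ} can be computed block-by-block.

A has Jordan form
J =
  [4, 1, 0]
  [0, 4, 1]
  [0, 0, 4]
(up to reordering of blocks).

Per-block formulas:
  For a 3×3 Jordan block J_3(4): exp(t · J_3(4)) = e^(4t)·(I + t·N + (t^2/2)·N^2), where N is the 3×3 nilpotent shift.

After assembling e^{tJ} and conjugating by P, we get:

e^{tA} =
  [exp(4*t), t^2*exp(4*t)/2 + 3*t*exp(4*t), -t*exp(4*t)]
  [0, exp(4*t), 0]
  [0, -t*exp(4*t), exp(4*t)]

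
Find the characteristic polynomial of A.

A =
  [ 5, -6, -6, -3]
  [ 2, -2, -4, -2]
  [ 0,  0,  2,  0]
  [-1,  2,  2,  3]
x^4 - 8*x^3 + 24*x^2 - 32*x + 16

Expanding det(x·I − A) (e.g. by cofactor expansion or by noting that A is similar to its Jordan form J, which has the same characteristic polynomial as A) gives
  χ_A(x) = x^4 - 8*x^3 + 24*x^2 - 32*x + 16
which factors as (x - 2)^4. The eigenvalues (with algebraic multiplicities) are λ = 2 with multiplicity 4.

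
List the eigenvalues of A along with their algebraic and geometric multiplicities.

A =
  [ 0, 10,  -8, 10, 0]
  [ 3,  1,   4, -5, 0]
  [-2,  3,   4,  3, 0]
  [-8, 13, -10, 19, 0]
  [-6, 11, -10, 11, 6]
λ = 6: alg = 5, geom = 3

Step 1 — factor the characteristic polynomial to read off the algebraic multiplicities:
  χ_A(x) = (x - 6)^5

Step 2 — compute geometric multiplicities via the rank-nullity identity g(λ) = n − rank(A − λI):
  rank(A − (6)·I) = 2, so dim ker(A − (6)·I) = n − 2 = 3

Summary:
  λ = 6: algebraic multiplicity = 5, geometric multiplicity = 3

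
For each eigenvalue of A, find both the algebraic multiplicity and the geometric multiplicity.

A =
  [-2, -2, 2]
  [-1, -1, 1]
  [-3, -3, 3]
λ = 0: alg = 3, geom = 2

Step 1 — factor the characteristic polynomial to read off the algebraic multiplicities:
  χ_A(x) = x^3

Step 2 — compute geometric multiplicities via the rank-nullity identity g(λ) = n − rank(A − λI):
  rank(A − (0)·I) = 1, so dim ker(A − (0)·I) = n − 1 = 2

Summary:
  λ = 0: algebraic multiplicity = 3, geometric multiplicity = 2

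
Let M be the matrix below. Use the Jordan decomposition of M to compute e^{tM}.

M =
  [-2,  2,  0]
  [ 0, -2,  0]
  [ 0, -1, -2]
e^{tM} =
  [exp(-2*t), 2*t*exp(-2*t), 0]
  [0, exp(-2*t), 0]
  [0, -t*exp(-2*t), exp(-2*t)]

Strategy: write M = P · J · P⁻¹ where J is a Jordan canonical form, so e^{tM} = P · e^{tJ} · P⁻¹, and e^{tJ} can be computed block-by-block.

M has Jordan form
J =
  [-2,  1,  0]
  [ 0, -2,  0]
  [ 0,  0, -2]
(up to reordering of blocks).

Per-block formulas:
  For a 1×1 block at λ = -2: exp(t · [-2]) = [e^(-2t)].
  For a 2×2 Jordan block J_2(-2): exp(t · J_2(-2)) = e^(-2t)·(I + t·N), where N is the 2×2 nilpotent shift.

After assembling e^{tJ} and conjugating by P, we get:

e^{tM} =
  [exp(-2*t), 2*t*exp(-2*t), 0]
  [0, exp(-2*t), 0]
  [0, -t*exp(-2*t), exp(-2*t)]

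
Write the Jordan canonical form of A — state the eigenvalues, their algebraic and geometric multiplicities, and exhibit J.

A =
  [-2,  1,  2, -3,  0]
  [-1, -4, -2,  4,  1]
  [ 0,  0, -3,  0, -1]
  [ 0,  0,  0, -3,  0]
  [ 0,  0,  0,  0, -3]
J_3(-3) ⊕ J_2(-3)

The characteristic polynomial is
  det(x·I − A) = x^5 + 15*x^4 + 90*x^3 + 270*x^2 + 405*x + 243 = (x + 3)^5

Eigenvalues and multiplicities (the geometric multiplicity of λ is n − rank(A − λI), which equals the number of Jordan blocks for λ):
  λ = -3: algebraic multiplicity = 5, geometric multiplicity = 2

Determining the block sizes for each eigenvalue:
  λ = -3: with am = 5 and gm = 2, the partition is not yet determined (e.g. several partitions of 5 into 2 parts exist). Let N = A − (-3)·I. Computing rank(N^1) = 3, rank(N^2) = 1, rank(N^3) = 0; the number of blocks of size ≥ j is rank(N^{j−1}) − rank(N^j), giving [2, 2, 1]. So we have 1 block(s) of size 3, 1 block(s) of size 2 → block sizes [3, 2]

Assembling the blocks gives a Jordan form
J =
  [-3,  1,  0,  0,  0]
  [ 0, -3,  1,  0,  0]
  [ 0,  0, -3,  0,  0]
  [ 0,  0,  0, -3,  1]
  [ 0,  0,  0,  0, -3]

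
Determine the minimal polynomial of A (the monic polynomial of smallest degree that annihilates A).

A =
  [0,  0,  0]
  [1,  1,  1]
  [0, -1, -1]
x^3

The characteristic polynomial is χ_A(x) = x^3, so the eigenvalues are known. The minimal polynomial is
  m_A(x) = Π_λ (x − λ)^{k_λ}
where k_λ is the size of the *largest* Jordan block for λ (equivalently, the smallest k with (A − λI)^k v = 0 for every generalised eigenvector v of λ).

  λ = 0: largest Jordan block has size 3, contributing (x − 0)^3

So m_A(x) = x^3 = x^3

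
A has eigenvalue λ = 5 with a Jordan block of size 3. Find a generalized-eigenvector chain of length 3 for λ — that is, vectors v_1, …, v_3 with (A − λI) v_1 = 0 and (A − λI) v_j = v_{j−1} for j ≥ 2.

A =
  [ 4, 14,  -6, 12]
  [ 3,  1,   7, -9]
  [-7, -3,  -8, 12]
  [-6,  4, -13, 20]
A Jordan chain for λ = 5 of length 3:
v_1 = (-4, 1, 1, -1)ᵀ
v_2 = (14, -4, -3, 4)ᵀ
v_3 = (0, 1, 0, 0)ᵀ

Let N = A − (5)·I. We want v_3 with N^3 v_3 = 0 but N^2 v_3 ≠ 0; then v_{j-1} := N · v_j for j = 3, …, 2.

Pick v_3 = (0, 1, 0, 0)ᵀ.
Then v_2 = N · v_3 = (14, -4, -3, 4)ᵀ.
Then v_1 = N · v_2 = (-4, 1, 1, -1)ᵀ.

Sanity check: (A − (5)·I) v_1 = (0, 0, 0, 0)ᵀ = 0. ✓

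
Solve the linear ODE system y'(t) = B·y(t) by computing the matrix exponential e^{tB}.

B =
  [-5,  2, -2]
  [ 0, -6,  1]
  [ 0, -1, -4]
e^{tB} =
  [exp(-5*t), 2*t*exp(-5*t), -2*t*exp(-5*t)]
  [0, -t*exp(-5*t) + exp(-5*t), t*exp(-5*t)]
  [0, -t*exp(-5*t), t*exp(-5*t) + exp(-5*t)]

Strategy: write B = P · J · P⁻¹ where J is a Jordan canonical form, so e^{tB} = P · e^{tJ} · P⁻¹, and e^{tJ} can be computed block-by-block.

B has Jordan form
J =
  [-5,  1,  0]
  [ 0, -5,  0]
  [ 0,  0, -5]
(up to reordering of blocks).

Per-block formulas:
  For a 2×2 Jordan block J_2(-5): exp(t · J_2(-5)) = e^(-5t)·(I + t·N), where N is the 2×2 nilpotent shift.
  For a 1×1 block at λ = -5: exp(t · [-5]) = [e^(-5t)].

After assembling e^{tJ} and conjugating by P, we get:

e^{tB} =
  [exp(-5*t), 2*t*exp(-5*t), -2*t*exp(-5*t)]
  [0, -t*exp(-5*t) + exp(-5*t), t*exp(-5*t)]
  [0, -t*exp(-5*t), t*exp(-5*t) + exp(-5*t)]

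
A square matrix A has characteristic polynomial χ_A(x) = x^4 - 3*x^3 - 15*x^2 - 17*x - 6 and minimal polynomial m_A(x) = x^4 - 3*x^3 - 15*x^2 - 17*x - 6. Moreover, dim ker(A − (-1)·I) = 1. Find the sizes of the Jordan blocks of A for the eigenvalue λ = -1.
Block sizes for λ = -1: [3]

Step 1 — from the characteristic polynomial, algebraic multiplicity of λ = -1 is 3. From dim ker(A − (-1)·I) = 1, there are exactly 1 Jordan blocks for λ = -1.
Step 2 — from the minimal polynomial, the factor (x + 1)^3 tells us the largest block for λ = -1 has size 3.
Step 3 — with total size 3, 1 blocks, and largest block 3, the block sizes (in nonincreasing order) are [3].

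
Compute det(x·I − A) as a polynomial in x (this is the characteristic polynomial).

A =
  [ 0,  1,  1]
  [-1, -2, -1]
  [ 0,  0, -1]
x^3 + 3*x^2 + 3*x + 1

Expanding det(x·I − A) (e.g. by cofactor expansion or by noting that A is similar to its Jordan form J, which has the same characteristic polynomial as A) gives
  χ_A(x) = x^3 + 3*x^2 + 3*x + 1
which factors as (x + 1)^3. The eigenvalues (with algebraic multiplicities) are λ = -1 with multiplicity 3.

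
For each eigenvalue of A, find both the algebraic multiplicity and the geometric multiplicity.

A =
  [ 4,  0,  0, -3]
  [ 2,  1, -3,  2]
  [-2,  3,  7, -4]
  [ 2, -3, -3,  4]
λ = 4: alg = 4, geom = 2

Step 1 — factor the characteristic polynomial to read off the algebraic multiplicities:
  χ_A(x) = (x - 4)^4

Step 2 — compute geometric multiplicities via the rank-nullity identity g(λ) = n − rank(A − λI):
  rank(A − (4)·I) = 2, so dim ker(A − (4)·I) = n − 2 = 2

Summary:
  λ = 4: algebraic multiplicity = 4, geometric multiplicity = 2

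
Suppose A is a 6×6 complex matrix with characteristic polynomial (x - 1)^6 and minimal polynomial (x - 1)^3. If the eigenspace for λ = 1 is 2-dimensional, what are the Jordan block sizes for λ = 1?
Block sizes for λ = 1: [3, 3]

Step 1 — from the characteristic polynomial, algebraic multiplicity of λ = 1 is 6. From dim ker(A − (1)·I) = 2, there are exactly 2 Jordan blocks for λ = 1.
Step 2 — from the minimal polynomial, the factor (x − 1)^3 tells us the largest block for λ = 1 has size 3.
Step 3 — with total size 6, 2 blocks, and largest block 3, the block sizes (in nonincreasing order) are [3, 3].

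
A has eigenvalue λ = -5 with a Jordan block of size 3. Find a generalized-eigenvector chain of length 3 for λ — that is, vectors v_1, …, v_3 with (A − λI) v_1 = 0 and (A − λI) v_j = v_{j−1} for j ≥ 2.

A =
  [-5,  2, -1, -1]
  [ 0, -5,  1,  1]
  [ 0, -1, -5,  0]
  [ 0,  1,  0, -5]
A Jordan chain for λ = -5 of length 3:
v_1 = (2, 0, -1, 1)ᵀ
v_2 = (-1, 1, 0, 0)ᵀ
v_3 = (0, 0, 1, 0)ᵀ

Let N = A − (-5)·I. We want v_3 with N^3 v_3 = 0 but N^2 v_3 ≠ 0; then v_{j-1} := N · v_j for j = 3, …, 2.

Pick v_3 = (0, 0, 1, 0)ᵀ.
Then v_2 = N · v_3 = (-1, 1, 0, 0)ᵀ.
Then v_1 = N · v_2 = (2, 0, -1, 1)ᵀ.

Sanity check: (A − (-5)·I) v_1 = (0, 0, 0, 0)ᵀ = 0. ✓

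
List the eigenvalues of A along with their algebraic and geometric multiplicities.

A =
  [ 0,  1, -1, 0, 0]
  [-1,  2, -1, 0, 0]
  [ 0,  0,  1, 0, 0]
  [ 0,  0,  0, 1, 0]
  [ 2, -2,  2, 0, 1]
λ = 1: alg = 5, geom = 4

Step 1 — factor the characteristic polynomial to read off the algebraic multiplicities:
  χ_A(x) = (x - 1)^5

Step 2 — compute geometric multiplicities via the rank-nullity identity g(λ) = n − rank(A − λI):
  rank(A − (1)·I) = 1, so dim ker(A − (1)·I) = n − 1 = 4

Summary:
  λ = 1: algebraic multiplicity = 5, geometric multiplicity = 4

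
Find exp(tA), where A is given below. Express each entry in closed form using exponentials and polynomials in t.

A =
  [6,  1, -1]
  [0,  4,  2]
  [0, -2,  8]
e^{tA} =
  [exp(6*t), t*exp(6*t), -t*exp(6*t)]
  [0, -2*t*exp(6*t) + exp(6*t), 2*t*exp(6*t)]
  [0, -2*t*exp(6*t), 2*t*exp(6*t) + exp(6*t)]

Strategy: write A = P · J · P⁻¹ where J is a Jordan canonical form, so e^{tA} = P · e^{tJ} · P⁻¹, and e^{tJ} can be computed block-by-block.

A has Jordan form
J =
  [6, 1, 0]
  [0, 6, 0]
  [0, 0, 6]
(up to reordering of blocks).

Per-block formulas:
  For a 1×1 block at λ = 6: exp(t · [6]) = [e^(6t)].
  For a 2×2 Jordan block J_2(6): exp(t · J_2(6)) = e^(6t)·(I + t·N), where N is the 2×2 nilpotent shift.

After assembling e^{tJ} and conjugating by P, we get:

e^{tA} =
  [exp(6*t), t*exp(6*t), -t*exp(6*t)]
  [0, -2*t*exp(6*t) + exp(6*t), 2*t*exp(6*t)]
  [0, -2*t*exp(6*t), 2*t*exp(6*t) + exp(6*t)]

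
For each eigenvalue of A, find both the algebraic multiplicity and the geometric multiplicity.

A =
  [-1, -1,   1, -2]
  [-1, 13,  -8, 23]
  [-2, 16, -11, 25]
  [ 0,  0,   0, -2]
λ = -2: alg = 3, geom = 2; λ = 5: alg = 1, geom = 1

Step 1 — factor the characteristic polynomial to read off the algebraic multiplicities:
  χ_A(x) = (x - 5)*(x + 2)^3

Step 2 — compute geometric multiplicities via the rank-nullity identity g(λ) = n − rank(A − λI):
  rank(A − (-2)·I) = 2, so dim ker(A − (-2)·I) = n − 2 = 2
  rank(A − (5)·I) = 3, so dim ker(A − (5)·I) = n − 3 = 1

Summary:
  λ = -2: algebraic multiplicity = 3, geometric multiplicity = 2
  λ = 5: algebraic multiplicity = 1, geometric multiplicity = 1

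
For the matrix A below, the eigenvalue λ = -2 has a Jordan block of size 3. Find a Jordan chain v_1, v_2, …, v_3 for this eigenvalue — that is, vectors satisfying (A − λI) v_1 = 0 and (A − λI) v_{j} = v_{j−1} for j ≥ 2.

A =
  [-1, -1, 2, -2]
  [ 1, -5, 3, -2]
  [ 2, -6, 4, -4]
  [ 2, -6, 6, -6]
A Jordan chain for λ = -2 of length 3:
v_1 = (2, 2, 4, 4)ᵀ
v_2 = (-1, -3, -6, -6)ᵀ
v_3 = (0, 1, 0, 0)ᵀ

Let N = A − (-2)·I. We want v_3 with N^3 v_3 = 0 but N^2 v_3 ≠ 0; then v_{j-1} := N · v_j for j = 3, …, 2.

Pick v_3 = (0, 1, 0, 0)ᵀ.
Then v_2 = N · v_3 = (-1, -3, -6, -6)ᵀ.
Then v_1 = N · v_2 = (2, 2, 4, 4)ᵀ.

Sanity check: (A − (-2)·I) v_1 = (0, 0, 0, 0)ᵀ = 0. ✓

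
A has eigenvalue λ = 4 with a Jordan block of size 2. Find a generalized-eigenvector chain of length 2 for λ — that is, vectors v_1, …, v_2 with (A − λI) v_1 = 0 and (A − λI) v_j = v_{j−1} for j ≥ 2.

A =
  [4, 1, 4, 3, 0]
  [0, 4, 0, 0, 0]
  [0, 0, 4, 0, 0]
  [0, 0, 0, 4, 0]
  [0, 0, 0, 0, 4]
A Jordan chain for λ = 4 of length 2:
v_1 = (1, 0, 0, 0, 0)ᵀ
v_2 = (0, 1, 0, 0, 0)ᵀ

Let N = A − (4)·I. We want v_2 with N^2 v_2 = 0 but N^1 v_2 ≠ 0; then v_{j-1} := N · v_j for j = 2, …, 2.

Pick v_2 = (0, 1, 0, 0, 0)ᵀ.
Then v_1 = N · v_2 = (1, 0, 0, 0, 0)ᵀ.

Sanity check: (A − (4)·I) v_1 = (0, 0, 0, 0, 0)ᵀ = 0. ✓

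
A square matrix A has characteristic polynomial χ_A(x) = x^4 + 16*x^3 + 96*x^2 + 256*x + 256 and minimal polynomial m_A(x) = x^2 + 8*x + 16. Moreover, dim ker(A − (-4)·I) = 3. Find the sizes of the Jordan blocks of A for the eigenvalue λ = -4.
Block sizes for λ = -4: [2, 1, 1]

Step 1 — from the characteristic polynomial, algebraic multiplicity of λ = -4 is 4. From dim ker(A − (-4)·I) = 3, there are exactly 3 Jordan blocks for λ = -4.
Step 2 — from the minimal polynomial, the factor (x + 4)^2 tells us the largest block for λ = -4 has size 2.
Step 3 — with total size 4, 3 blocks, and largest block 2, the block sizes (in nonincreasing order) are [2, 1, 1].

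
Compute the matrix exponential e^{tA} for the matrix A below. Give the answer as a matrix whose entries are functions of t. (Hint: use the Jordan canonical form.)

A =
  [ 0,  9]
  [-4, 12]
e^{tA} =
  [-6*t*exp(6*t) + exp(6*t), 9*t*exp(6*t)]
  [-4*t*exp(6*t), 6*t*exp(6*t) + exp(6*t)]

Strategy: write A = P · J · P⁻¹ where J is a Jordan canonical form, so e^{tA} = P · e^{tJ} · P⁻¹, and e^{tJ} can be computed block-by-block.

A has Jordan form
J =
  [6, 1]
  [0, 6]
(up to reordering of blocks).

Per-block formulas:
  For a 2×2 Jordan block J_2(6): exp(t · J_2(6)) = e^(6t)·(I + t·N), where N is the 2×2 nilpotent shift.

After assembling e^{tJ} and conjugating by P, we get:

e^{tA} =
  [-6*t*exp(6*t) + exp(6*t), 9*t*exp(6*t)]
  [-4*t*exp(6*t), 6*t*exp(6*t) + exp(6*t)]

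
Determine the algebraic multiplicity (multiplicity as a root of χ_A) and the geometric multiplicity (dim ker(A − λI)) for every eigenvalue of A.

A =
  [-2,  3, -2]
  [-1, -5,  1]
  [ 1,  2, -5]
λ = -4: alg = 3, geom = 1

Step 1 — factor the characteristic polynomial to read off the algebraic multiplicities:
  χ_A(x) = (x + 4)^3

Step 2 — compute geometric multiplicities via the rank-nullity identity g(λ) = n − rank(A − λI):
  rank(A − (-4)·I) = 2, so dim ker(A − (-4)·I) = n − 2 = 1

Summary:
  λ = -4: algebraic multiplicity = 3, geometric multiplicity = 1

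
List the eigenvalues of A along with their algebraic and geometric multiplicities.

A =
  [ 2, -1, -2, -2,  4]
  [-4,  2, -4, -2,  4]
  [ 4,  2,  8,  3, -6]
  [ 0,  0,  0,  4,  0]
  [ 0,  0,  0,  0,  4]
λ = 4: alg = 5, geom = 3

Step 1 — factor the characteristic polynomial to read off the algebraic multiplicities:
  χ_A(x) = (x - 4)^5

Step 2 — compute geometric multiplicities via the rank-nullity identity g(λ) = n − rank(A − λI):
  rank(A − (4)·I) = 2, so dim ker(A − (4)·I) = n − 2 = 3

Summary:
  λ = 4: algebraic multiplicity = 5, geometric multiplicity = 3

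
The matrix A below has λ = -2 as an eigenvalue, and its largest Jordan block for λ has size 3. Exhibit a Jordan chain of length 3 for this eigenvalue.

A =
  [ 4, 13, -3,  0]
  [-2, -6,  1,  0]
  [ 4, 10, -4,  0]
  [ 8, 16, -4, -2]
A Jordan chain for λ = -2 of length 3:
v_1 = (-2, 0, -4, 0)ᵀ
v_2 = (6, -2, 4, 8)ᵀ
v_3 = (1, 0, 0, 0)ᵀ

Let N = A − (-2)·I. We want v_3 with N^3 v_3 = 0 but N^2 v_3 ≠ 0; then v_{j-1} := N · v_j for j = 3, …, 2.

Pick v_3 = (1, 0, 0, 0)ᵀ.
Then v_2 = N · v_3 = (6, -2, 4, 8)ᵀ.
Then v_1 = N · v_2 = (-2, 0, -4, 0)ᵀ.

Sanity check: (A − (-2)·I) v_1 = (0, 0, 0, 0)ᵀ = 0. ✓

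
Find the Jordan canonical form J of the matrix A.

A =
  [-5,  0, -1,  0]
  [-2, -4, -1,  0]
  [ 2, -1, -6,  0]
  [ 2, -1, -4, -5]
J_3(-5) ⊕ J_1(-5)

The characteristic polynomial is
  det(x·I − A) = x^4 + 20*x^3 + 150*x^2 + 500*x + 625 = (x + 5)^4

Eigenvalues and multiplicities (the geometric multiplicity of λ is n − rank(A − λI), which equals the number of Jordan blocks for λ):
  λ = -5: algebraic multiplicity = 4, geometric multiplicity = 2

Determining the block sizes for each eigenvalue:
  λ = -5: with am = 4 and gm = 2, the partition is not yet determined (e.g. several partitions of 4 into 2 parts exist). Let N = A − (-5)·I. Computing rank(N^1) = 2, rank(N^2) = 1, rank(N^3) = 0; the number of blocks of size ≥ j is rank(N^{j−1}) − rank(N^j), giving [2, 1, 1]. So we have 1 block(s) of size 3, 1 block(s) of size 1 → block sizes [3, 1]

Assembling the blocks gives a Jordan form
J =
  [-5,  1,  0,  0]
  [ 0, -5,  1,  0]
  [ 0,  0, -5,  0]
  [ 0,  0,  0, -5]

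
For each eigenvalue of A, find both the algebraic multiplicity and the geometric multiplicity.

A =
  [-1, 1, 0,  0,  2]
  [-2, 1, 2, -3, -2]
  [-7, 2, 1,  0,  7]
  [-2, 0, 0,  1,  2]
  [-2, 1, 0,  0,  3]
λ = 1: alg = 5, geom = 2

Step 1 — factor the characteristic polynomial to read off the algebraic multiplicities:
  χ_A(x) = (x - 1)^5

Step 2 — compute geometric multiplicities via the rank-nullity identity g(λ) = n − rank(A − λI):
  rank(A − (1)·I) = 3, so dim ker(A − (1)·I) = n − 3 = 2

Summary:
  λ = 1: algebraic multiplicity = 5, geometric multiplicity = 2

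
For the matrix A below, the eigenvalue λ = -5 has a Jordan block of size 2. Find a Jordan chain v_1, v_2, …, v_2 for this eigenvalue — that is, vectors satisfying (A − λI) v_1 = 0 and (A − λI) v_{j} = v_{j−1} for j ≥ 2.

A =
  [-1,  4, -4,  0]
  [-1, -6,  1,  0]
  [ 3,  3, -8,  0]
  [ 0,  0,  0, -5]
A Jordan chain for λ = -5 of length 2:
v_1 = (4, -1, 3, 0)ᵀ
v_2 = (1, 0, 0, 0)ᵀ

Let N = A − (-5)·I. We want v_2 with N^2 v_2 = 0 but N^1 v_2 ≠ 0; then v_{j-1} := N · v_j for j = 2, …, 2.

Pick v_2 = (1, 0, 0, 0)ᵀ.
Then v_1 = N · v_2 = (4, -1, 3, 0)ᵀ.

Sanity check: (A − (-5)·I) v_1 = (0, 0, 0, 0)ᵀ = 0. ✓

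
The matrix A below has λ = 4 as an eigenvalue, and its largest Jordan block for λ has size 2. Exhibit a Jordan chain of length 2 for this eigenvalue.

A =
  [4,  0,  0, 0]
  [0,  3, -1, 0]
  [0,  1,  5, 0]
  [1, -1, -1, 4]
A Jordan chain for λ = 4 of length 2:
v_1 = (0, 0, 0, 1)ᵀ
v_2 = (1, 0, 0, 0)ᵀ

Let N = A − (4)·I. We want v_2 with N^2 v_2 = 0 but N^1 v_2 ≠ 0; then v_{j-1} := N · v_j for j = 2, …, 2.

Pick v_2 = (1, 0, 0, 0)ᵀ.
Then v_1 = N · v_2 = (0, 0, 0, 1)ᵀ.

Sanity check: (A − (4)·I) v_1 = (0, 0, 0, 0)ᵀ = 0. ✓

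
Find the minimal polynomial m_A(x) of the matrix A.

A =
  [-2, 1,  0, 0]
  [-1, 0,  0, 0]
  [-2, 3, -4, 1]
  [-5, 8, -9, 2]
x^2 + 2*x + 1

The characteristic polynomial is χ_A(x) = (x + 1)^4, so the eigenvalues are known. The minimal polynomial is
  m_A(x) = Π_λ (x − λ)^{k_λ}
where k_λ is the size of the *largest* Jordan block for λ (equivalently, the smallest k with (A − λI)^k v = 0 for every generalised eigenvector v of λ).

  λ = -1: largest Jordan block has size 2, contributing (x + 1)^2

So m_A(x) = (x + 1)^2 = x^2 + 2*x + 1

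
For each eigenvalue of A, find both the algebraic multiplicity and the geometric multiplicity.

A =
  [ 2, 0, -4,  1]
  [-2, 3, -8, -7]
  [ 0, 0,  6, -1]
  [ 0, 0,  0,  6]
λ = 2: alg = 1, geom = 1; λ = 3: alg = 1, geom = 1; λ = 6: alg = 2, geom = 1

Step 1 — factor the characteristic polynomial to read off the algebraic multiplicities:
  χ_A(x) = (x - 6)^2*(x - 3)*(x - 2)

Step 2 — compute geometric multiplicities via the rank-nullity identity g(λ) = n − rank(A − λI):
  rank(A − (2)·I) = 3, so dim ker(A − (2)·I) = n − 3 = 1
  rank(A − (3)·I) = 3, so dim ker(A − (3)·I) = n − 3 = 1
  rank(A − (6)·I) = 3, so dim ker(A − (6)·I) = n − 3 = 1

Summary:
  λ = 2: algebraic multiplicity = 1, geometric multiplicity = 1
  λ = 3: algebraic multiplicity = 1, geometric multiplicity = 1
  λ = 6: algebraic multiplicity = 2, geometric multiplicity = 1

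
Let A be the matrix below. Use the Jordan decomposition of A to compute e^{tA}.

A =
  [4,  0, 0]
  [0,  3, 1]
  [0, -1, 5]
e^{tA} =
  [exp(4*t), 0, 0]
  [0, -t*exp(4*t) + exp(4*t), t*exp(4*t)]
  [0, -t*exp(4*t), t*exp(4*t) + exp(4*t)]

Strategy: write A = P · J · P⁻¹ where J is a Jordan canonical form, so e^{tA} = P · e^{tJ} · P⁻¹, and e^{tJ} can be computed block-by-block.

A has Jordan form
J =
  [4, 1, 0]
  [0, 4, 0]
  [0, 0, 4]
(up to reordering of blocks).

Per-block formulas:
  For a 2×2 Jordan block J_2(4): exp(t · J_2(4)) = e^(4t)·(I + t·N), where N is the 2×2 nilpotent shift.
  For a 1×1 block at λ = 4: exp(t · [4]) = [e^(4t)].

After assembling e^{tJ} and conjugating by P, we get:

e^{tA} =
  [exp(4*t), 0, 0]
  [0, -t*exp(4*t) + exp(4*t), t*exp(4*t)]
  [0, -t*exp(4*t), t*exp(4*t) + exp(4*t)]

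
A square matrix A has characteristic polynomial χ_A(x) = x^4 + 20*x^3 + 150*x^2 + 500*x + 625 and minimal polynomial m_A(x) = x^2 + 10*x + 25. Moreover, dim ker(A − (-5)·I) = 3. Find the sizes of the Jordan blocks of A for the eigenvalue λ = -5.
Block sizes for λ = -5: [2, 1, 1]

Step 1 — from the characteristic polynomial, algebraic multiplicity of λ = -5 is 4. From dim ker(A − (-5)·I) = 3, there are exactly 3 Jordan blocks for λ = -5.
Step 2 — from the minimal polynomial, the factor (x + 5)^2 tells us the largest block for λ = -5 has size 2.
Step 3 — with total size 4, 3 blocks, and largest block 2, the block sizes (in nonincreasing order) are [2, 1, 1].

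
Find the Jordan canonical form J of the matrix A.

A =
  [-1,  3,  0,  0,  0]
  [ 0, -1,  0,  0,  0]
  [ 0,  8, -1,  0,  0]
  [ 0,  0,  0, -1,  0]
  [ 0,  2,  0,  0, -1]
J_2(-1) ⊕ J_1(-1) ⊕ J_1(-1) ⊕ J_1(-1)

The characteristic polynomial is
  det(x·I − A) = x^5 + 5*x^4 + 10*x^3 + 10*x^2 + 5*x + 1 = (x + 1)^5

Eigenvalues and multiplicities (the geometric multiplicity of λ is n − rank(A − λI), which equals the number of Jordan blocks for λ):
  λ = -1: algebraic multiplicity = 5, geometric multiplicity = 4

Determining the block sizes for each eigenvalue:
  λ = -1: 4 blocks summing to 5 forces exactly one block of size 2 and the rest size 1 → block sizes [2, 1, 1, 1]

Assembling the blocks gives a Jordan form
J =
  [-1,  1,  0,  0,  0]
  [ 0, -1,  0,  0,  0]
  [ 0,  0, -1,  0,  0]
  [ 0,  0,  0, -1,  0]
  [ 0,  0,  0,  0, -1]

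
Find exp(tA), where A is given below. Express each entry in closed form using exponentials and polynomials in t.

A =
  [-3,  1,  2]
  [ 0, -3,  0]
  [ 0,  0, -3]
e^{tA} =
  [exp(-3*t), t*exp(-3*t), 2*t*exp(-3*t)]
  [0, exp(-3*t), 0]
  [0, 0, exp(-3*t)]

Strategy: write A = P · J · P⁻¹ where J is a Jordan canonical form, so e^{tA} = P · e^{tJ} · P⁻¹, and e^{tJ} can be computed block-by-block.

A has Jordan form
J =
  [-3,  1,  0]
  [ 0, -3,  0]
  [ 0,  0, -3]
(up to reordering of blocks).

Per-block formulas:
  For a 1×1 block at λ = -3: exp(t · [-3]) = [e^(-3t)].
  For a 2×2 Jordan block J_2(-3): exp(t · J_2(-3)) = e^(-3t)·(I + t·N), where N is the 2×2 nilpotent shift.

After assembling e^{tJ} and conjugating by P, we get:

e^{tA} =
  [exp(-3*t), t*exp(-3*t), 2*t*exp(-3*t)]
  [0, exp(-3*t), 0]
  [0, 0, exp(-3*t)]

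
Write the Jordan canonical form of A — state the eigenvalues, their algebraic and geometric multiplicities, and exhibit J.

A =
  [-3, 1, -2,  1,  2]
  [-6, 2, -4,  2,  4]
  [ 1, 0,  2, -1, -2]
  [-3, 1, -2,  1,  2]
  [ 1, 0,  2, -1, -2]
J_2(0) ⊕ J_2(0) ⊕ J_1(0)

The characteristic polynomial is
  det(x·I − A) = x^5

Eigenvalues and multiplicities (the geometric multiplicity of λ is n − rank(A − λI), which equals the number of Jordan blocks for λ):
  λ = 0: algebraic multiplicity = 5, geometric multiplicity = 3

Determining the block sizes for each eigenvalue:
  λ = 0: with am = 5 and gm = 3, the partition is not yet determined (e.g. several partitions of 5 into 3 parts exist). Let N = A − (0)·I. Computing rank(N^1) = 2, rank(N^2) = 0; the number of blocks of size ≥ j is rank(N^{j−1}) − rank(N^j), giving [3, 2]. So we have 2 block(s) of size 2, 1 block(s) of size 1 → block sizes [2, 2, 1]

Assembling the blocks gives a Jordan form
J =
  [0, 1, 0, 0, 0]
  [0, 0, 0, 0, 0]
  [0, 0, 0, 1, 0]
  [0, 0, 0, 0, 0]
  [0, 0, 0, 0, 0]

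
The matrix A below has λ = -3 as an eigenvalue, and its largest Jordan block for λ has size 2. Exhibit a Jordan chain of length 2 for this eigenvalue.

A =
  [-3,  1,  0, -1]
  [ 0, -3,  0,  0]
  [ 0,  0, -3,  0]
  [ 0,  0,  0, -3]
A Jordan chain for λ = -3 of length 2:
v_1 = (1, 0, 0, 0)ᵀ
v_2 = (0, 1, 0, 0)ᵀ

Let N = A − (-3)·I. We want v_2 with N^2 v_2 = 0 but N^1 v_2 ≠ 0; then v_{j-1} := N · v_j for j = 2, …, 2.

Pick v_2 = (0, 1, 0, 0)ᵀ.
Then v_1 = N · v_2 = (1, 0, 0, 0)ᵀ.

Sanity check: (A − (-3)·I) v_1 = (0, 0, 0, 0)ᵀ = 0. ✓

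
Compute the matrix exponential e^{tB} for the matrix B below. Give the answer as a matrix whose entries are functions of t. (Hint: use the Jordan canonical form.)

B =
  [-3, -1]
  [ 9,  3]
e^{tB} =
  [1 - 3*t, -t]
  [9*t, 3*t + 1]

Strategy: write B = P · J · P⁻¹ where J is a Jordan canonical form, so e^{tB} = P · e^{tJ} · P⁻¹, and e^{tJ} can be computed block-by-block.

B has Jordan form
J =
  [0, 1]
  [0, 0]
(up to reordering of blocks).

Per-block formulas:
  For a 2×2 Jordan block J_2(0): exp(t · J_2(0)) = e^(0t)·(I + t·N), where N is the 2×2 nilpotent shift.

After assembling e^{tJ} and conjugating by P, we get:

e^{tB} =
  [1 - 3*t, -t]
  [9*t, 3*t + 1]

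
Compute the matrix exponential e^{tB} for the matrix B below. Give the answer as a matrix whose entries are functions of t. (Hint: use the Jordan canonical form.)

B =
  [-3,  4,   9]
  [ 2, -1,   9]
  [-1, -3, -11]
e^{tB} =
  [3*t^2*exp(-5*t)/2 + 2*t*exp(-5*t) + exp(-5*t), -3*t^2*exp(-5*t)/2 + 4*t*exp(-5*t), 9*t*exp(-5*t)]
  [3*t^2*exp(-5*t)/2 + 2*t*exp(-5*t), -3*t^2*exp(-5*t)/2 + 4*t*exp(-5*t) + exp(-5*t), 9*t*exp(-5*t)]
  [-t^2*exp(-5*t) - t*exp(-5*t), t^2*exp(-5*t) - 3*t*exp(-5*t), -6*t*exp(-5*t) + exp(-5*t)]

Strategy: write B = P · J · P⁻¹ where J is a Jordan canonical form, so e^{tB} = P · e^{tJ} · P⁻¹, and e^{tJ} can be computed block-by-block.

B has Jordan form
J =
  [-5,  1,  0]
  [ 0, -5,  1]
  [ 0,  0, -5]
(up to reordering of blocks).

Per-block formulas:
  For a 3×3 Jordan block J_3(-5): exp(t · J_3(-5)) = e^(-5t)·(I + t·N + (t^2/2)·N^2), where N is the 3×3 nilpotent shift.

After assembling e^{tJ} and conjugating by P, we get:

e^{tB} =
  [3*t^2*exp(-5*t)/2 + 2*t*exp(-5*t) + exp(-5*t), -3*t^2*exp(-5*t)/2 + 4*t*exp(-5*t), 9*t*exp(-5*t)]
  [3*t^2*exp(-5*t)/2 + 2*t*exp(-5*t), -3*t^2*exp(-5*t)/2 + 4*t*exp(-5*t) + exp(-5*t), 9*t*exp(-5*t)]
  [-t^2*exp(-5*t) - t*exp(-5*t), t^2*exp(-5*t) - 3*t*exp(-5*t), -6*t*exp(-5*t) + exp(-5*t)]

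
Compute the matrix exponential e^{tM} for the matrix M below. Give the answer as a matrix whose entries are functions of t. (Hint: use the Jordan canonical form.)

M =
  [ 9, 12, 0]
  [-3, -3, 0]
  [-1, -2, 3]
e^{tM} =
  [6*t*exp(3*t) + exp(3*t), 12*t*exp(3*t), 0]
  [-3*t*exp(3*t), -6*t*exp(3*t) + exp(3*t), 0]
  [-t*exp(3*t), -2*t*exp(3*t), exp(3*t)]

Strategy: write M = P · J · P⁻¹ where J is a Jordan canonical form, so e^{tM} = P · e^{tJ} · P⁻¹, and e^{tJ} can be computed block-by-block.

M has Jordan form
J =
  [3, 1, 0]
  [0, 3, 0]
  [0, 0, 3]
(up to reordering of blocks).

Per-block formulas:
  For a 1×1 block at λ = 3: exp(t · [3]) = [e^(3t)].
  For a 2×2 Jordan block J_2(3): exp(t · J_2(3)) = e^(3t)·(I + t·N), where N is the 2×2 nilpotent shift.

After assembling e^{tJ} and conjugating by P, we get:

e^{tM} =
  [6*t*exp(3*t) + exp(3*t), 12*t*exp(3*t), 0]
  [-3*t*exp(3*t), -6*t*exp(3*t) + exp(3*t), 0]
  [-t*exp(3*t), -2*t*exp(3*t), exp(3*t)]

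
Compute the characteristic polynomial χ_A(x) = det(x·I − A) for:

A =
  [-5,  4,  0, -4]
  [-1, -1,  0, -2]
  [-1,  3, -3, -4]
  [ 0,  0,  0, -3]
x^4 + 12*x^3 + 54*x^2 + 108*x + 81

Expanding det(x·I − A) (e.g. by cofactor expansion or by noting that A is similar to its Jordan form J, which has the same characteristic polynomial as A) gives
  χ_A(x) = x^4 + 12*x^3 + 54*x^2 + 108*x + 81
which factors as (x + 3)^4. The eigenvalues (with algebraic multiplicities) are λ = -3 with multiplicity 4.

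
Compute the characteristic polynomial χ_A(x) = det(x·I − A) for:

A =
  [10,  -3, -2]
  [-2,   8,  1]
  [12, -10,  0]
x^3 - 18*x^2 + 108*x - 216

Expanding det(x·I − A) (e.g. by cofactor expansion or by noting that A is similar to its Jordan form J, which has the same characteristic polynomial as A) gives
  χ_A(x) = x^3 - 18*x^2 + 108*x - 216
which factors as (x - 6)^3. The eigenvalues (with algebraic multiplicities) are λ = 6 with multiplicity 3.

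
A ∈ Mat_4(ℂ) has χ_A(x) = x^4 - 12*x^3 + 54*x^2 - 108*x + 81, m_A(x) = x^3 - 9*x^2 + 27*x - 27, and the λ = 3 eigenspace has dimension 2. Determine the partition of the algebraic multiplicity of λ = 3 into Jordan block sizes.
Block sizes for λ = 3: [3, 1]

Step 1 — from the characteristic polynomial, algebraic multiplicity of λ = 3 is 4. From dim ker(A − (3)·I) = 2, there are exactly 2 Jordan blocks for λ = 3.
Step 2 — from the minimal polynomial, the factor (x − 3)^3 tells us the largest block for λ = 3 has size 3.
Step 3 — with total size 4, 2 blocks, and largest block 3, the block sizes (in nonincreasing order) are [3, 1].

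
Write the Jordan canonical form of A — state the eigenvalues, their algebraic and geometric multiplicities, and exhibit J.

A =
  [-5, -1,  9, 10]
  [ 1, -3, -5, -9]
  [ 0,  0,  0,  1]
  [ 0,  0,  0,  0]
J_2(-4) ⊕ J_2(0)

The characteristic polynomial is
  det(x·I − A) = x^4 + 8*x^3 + 16*x^2 = x^2*(x + 4)^2

Eigenvalues and multiplicities (the geometric multiplicity of λ is n − rank(A − λI), which equals the number of Jordan blocks for λ):
  λ = -4: algebraic multiplicity = 2, geometric multiplicity = 1
  λ = 0: algebraic multiplicity = 2, geometric multiplicity = 1

Determining the block sizes for each eigenvalue:
  λ = -4: one block (gm = 1), so the single block has size am = 2 → block sizes [2]
  λ = 0: one block (gm = 1), so the single block has size am = 2 → block sizes [2]

Assembling the blocks gives a Jordan form
J =
  [-4,  1, 0, 0]
  [ 0, -4, 0, 0]
  [ 0,  0, 0, 1]
  [ 0,  0, 0, 0]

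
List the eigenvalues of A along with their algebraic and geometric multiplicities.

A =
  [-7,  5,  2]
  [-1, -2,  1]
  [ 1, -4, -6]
λ = -5: alg = 3, geom = 1

Step 1 — factor the characteristic polynomial to read off the algebraic multiplicities:
  χ_A(x) = (x + 5)^3

Step 2 — compute geometric multiplicities via the rank-nullity identity g(λ) = n − rank(A − λI):
  rank(A − (-5)·I) = 2, so dim ker(A − (-5)·I) = n − 2 = 1

Summary:
  λ = -5: algebraic multiplicity = 3, geometric multiplicity = 1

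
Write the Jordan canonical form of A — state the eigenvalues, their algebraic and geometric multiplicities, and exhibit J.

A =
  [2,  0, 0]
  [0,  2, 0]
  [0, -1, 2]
J_2(2) ⊕ J_1(2)

The characteristic polynomial is
  det(x·I − A) = x^3 - 6*x^2 + 12*x - 8 = (x - 2)^3

Eigenvalues and multiplicities (the geometric multiplicity of λ is n − rank(A − λI), which equals the number of Jordan blocks for λ):
  λ = 2: algebraic multiplicity = 3, geometric multiplicity = 2

Determining the block sizes for each eigenvalue:
  λ = 2: 2 blocks summing to 3 forces exactly one block of size 2 and the rest size 1 → block sizes [2, 1]

Assembling the blocks gives a Jordan form
J =
  [2, 1, 0]
  [0, 2, 0]
  [0, 0, 2]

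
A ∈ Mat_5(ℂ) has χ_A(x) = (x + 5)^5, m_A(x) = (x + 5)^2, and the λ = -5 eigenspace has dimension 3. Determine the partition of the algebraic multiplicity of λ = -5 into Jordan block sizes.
Block sizes for λ = -5: [2, 2, 1]

Step 1 — from the characteristic polynomial, algebraic multiplicity of λ = -5 is 5. From dim ker(A − (-5)·I) = 3, there are exactly 3 Jordan blocks for λ = -5.
Step 2 — from the minimal polynomial, the factor (x + 5)^2 tells us the largest block for λ = -5 has size 2.
Step 3 — with total size 5, 3 blocks, and largest block 2, the block sizes (in nonincreasing order) are [2, 2, 1].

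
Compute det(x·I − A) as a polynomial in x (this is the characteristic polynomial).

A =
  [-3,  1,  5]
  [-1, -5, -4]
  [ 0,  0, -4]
x^3 + 12*x^2 + 48*x + 64

Expanding det(x·I − A) (e.g. by cofactor expansion or by noting that A is similar to its Jordan form J, which has the same characteristic polynomial as A) gives
  χ_A(x) = x^3 + 12*x^2 + 48*x + 64
which factors as (x + 4)^3. The eigenvalues (with algebraic multiplicities) are λ = -4 with multiplicity 3.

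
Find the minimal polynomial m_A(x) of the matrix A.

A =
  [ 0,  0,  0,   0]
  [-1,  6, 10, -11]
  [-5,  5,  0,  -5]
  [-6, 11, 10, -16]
x^3 + 10*x^2 + 25*x

The characteristic polynomial is χ_A(x) = x^2*(x + 5)^2, so the eigenvalues are known. The minimal polynomial is
  m_A(x) = Π_λ (x − λ)^{k_λ}
where k_λ is the size of the *largest* Jordan block for λ (equivalently, the smallest k with (A − λI)^k v = 0 for every generalised eigenvector v of λ).

  λ = -5: largest Jordan block has size 2, contributing (x + 5)^2
  λ = 0: largest Jordan block has size 1, contributing (x − 0)

So m_A(x) = x*(x + 5)^2 = x^3 + 10*x^2 + 25*x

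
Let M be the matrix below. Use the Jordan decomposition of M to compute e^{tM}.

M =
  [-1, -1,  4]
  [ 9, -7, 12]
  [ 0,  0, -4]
e^{tM} =
  [3*t*exp(-4*t) + exp(-4*t), -t*exp(-4*t), 4*t*exp(-4*t)]
  [9*t*exp(-4*t), -3*t*exp(-4*t) + exp(-4*t), 12*t*exp(-4*t)]
  [0, 0, exp(-4*t)]

Strategy: write M = P · J · P⁻¹ where J is a Jordan canonical form, so e^{tM} = P · e^{tJ} · P⁻¹, and e^{tJ} can be computed block-by-block.

M has Jordan form
J =
  [-4,  1,  0]
  [ 0, -4,  0]
  [ 0,  0, -4]
(up to reordering of blocks).

Per-block formulas:
  For a 1×1 block at λ = -4: exp(t · [-4]) = [e^(-4t)].
  For a 2×2 Jordan block J_2(-4): exp(t · J_2(-4)) = e^(-4t)·(I + t·N), where N is the 2×2 nilpotent shift.

After assembling e^{tJ} and conjugating by P, we get:

e^{tM} =
  [3*t*exp(-4*t) + exp(-4*t), -t*exp(-4*t), 4*t*exp(-4*t)]
  [9*t*exp(-4*t), -3*t*exp(-4*t) + exp(-4*t), 12*t*exp(-4*t)]
  [0, 0, exp(-4*t)]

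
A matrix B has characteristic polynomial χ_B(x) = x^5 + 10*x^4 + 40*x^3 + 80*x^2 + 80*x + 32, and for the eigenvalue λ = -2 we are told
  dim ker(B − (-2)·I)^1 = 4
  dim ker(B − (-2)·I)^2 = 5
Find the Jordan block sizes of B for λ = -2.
Block sizes for λ = -2: [2, 1, 1, 1]

From the dimensions of kernels of powers, the number of Jordan blocks of size at least j is d_j − d_{j−1} where d_j = dim ker(N^j) (with d_0 = 0). Computing the differences gives [4, 1].
The number of blocks of size exactly k is (#blocks of size ≥ k) − (#blocks of size ≥ k + 1), so the partition is: 3 block(s) of size 1, 1 block(s) of size 2.
In nonincreasing order the block sizes are [2, 1, 1, 1].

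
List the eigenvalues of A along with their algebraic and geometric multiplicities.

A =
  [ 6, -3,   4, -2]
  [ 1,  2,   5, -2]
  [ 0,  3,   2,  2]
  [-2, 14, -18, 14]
λ = 6: alg = 4, geom = 2

Step 1 — factor the characteristic polynomial to read off the algebraic multiplicities:
  χ_A(x) = (x - 6)^4

Step 2 — compute geometric multiplicities via the rank-nullity identity g(λ) = n − rank(A − λI):
  rank(A − (6)·I) = 2, so dim ker(A − (6)·I) = n − 2 = 2

Summary:
  λ = 6: algebraic multiplicity = 4, geometric multiplicity = 2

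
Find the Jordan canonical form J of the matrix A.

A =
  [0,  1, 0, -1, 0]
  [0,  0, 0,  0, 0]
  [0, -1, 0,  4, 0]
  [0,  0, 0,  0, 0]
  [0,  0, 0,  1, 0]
J_2(0) ⊕ J_2(0) ⊕ J_1(0)

The characteristic polynomial is
  det(x·I − A) = x^5

Eigenvalues and multiplicities (the geometric multiplicity of λ is n − rank(A − λI), which equals the number of Jordan blocks for λ):
  λ = 0: algebraic multiplicity = 5, geometric multiplicity = 3

Determining the block sizes for each eigenvalue:
  λ = 0: with am = 5 and gm = 3, the partition is not yet determined (e.g. several partitions of 5 into 3 parts exist). Let N = A − (0)·I. Computing rank(N^1) = 2, rank(N^2) = 0; the number of blocks of size ≥ j is rank(N^{j−1}) − rank(N^j), giving [3, 2]. So we have 2 block(s) of size 2, 1 block(s) of size 1 → block sizes [2, 2, 1]

Assembling the blocks gives a Jordan form
J =
  [0, 1, 0, 0, 0]
  [0, 0, 0, 0, 0]
  [0, 0, 0, 1, 0]
  [0, 0, 0, 0, 0]
  [0, 0, 0, 0, 0]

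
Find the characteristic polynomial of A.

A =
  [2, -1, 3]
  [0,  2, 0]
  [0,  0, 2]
x^3 - 6*x^2 + 12*x - 8

Expanding det(x·I − A) (e.g. by cofactor expansion or by noting that A is similar to its Jordan form J, which has the same characteristic polynomial as A) gives
  χ_A(x) = x^3 - 6*x^2 + 12*x - 8
which factors as (x - 2)^3. The eigenvalues (with algebraic multiplicities) are λ = 2 with multiplicity 3.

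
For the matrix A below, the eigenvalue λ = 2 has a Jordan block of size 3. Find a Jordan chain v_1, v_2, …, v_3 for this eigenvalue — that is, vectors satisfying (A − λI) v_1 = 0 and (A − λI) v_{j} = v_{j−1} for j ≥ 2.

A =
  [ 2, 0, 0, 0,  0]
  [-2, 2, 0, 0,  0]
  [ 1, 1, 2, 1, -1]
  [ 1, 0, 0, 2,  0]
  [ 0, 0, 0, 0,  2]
A Jordan chain for λ = 2 of length 3:
v_1 = (0, 0, -1, 0, 0)ᵀ
v_2 = (0, -2, 1, 1, 0)ᵀ
v_3 = (1, 0, 0, 0, 0)ᵀ

Let N = A − (2)·I. We want v_3 with N^3 v_3 = 0 but N^2 v_3 ≠ 0; then v_{j-1} := N · v_j for j = 3, …, 2.

Pick v_3 = (1, 0, 0, 0, 0)ᵀ.
Then v_2 = N · v_3 = (0, -2, 1, 1, 0)ᵀ.
Then v_1 = N · v_2 = (0, 0, -1, 0, 0)ᵀ.

Sanity check: (A − (2)·I) v_1 = (0, 0, 0, 0, 0)ᵀ = 0. ✓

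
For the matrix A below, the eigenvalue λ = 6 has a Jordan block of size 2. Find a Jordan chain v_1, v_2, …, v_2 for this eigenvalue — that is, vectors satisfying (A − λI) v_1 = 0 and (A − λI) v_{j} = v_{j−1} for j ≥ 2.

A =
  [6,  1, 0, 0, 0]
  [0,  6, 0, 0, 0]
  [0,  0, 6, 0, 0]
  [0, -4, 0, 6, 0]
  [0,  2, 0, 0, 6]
A Jordan chain for λ = 6 of length 2:
v_1 = (1, 0, 0, -4, 2)ᵀ
v_2 = (0, 1, 0, 0, 0)ᵀ

Let N = A − (6)·I. We want v_2 with N^2 v_2 = 0 but N^1 v_2 ≠ 0; then v_{j-1} := N · v_j for j = 2, …, 2.

Pick v_2 = (0, 1, 0, 0, 0)ᵀ.
Then v_1 = N · v_2 = (1, 0, 0, -4, 2)ᵀ.

Sanity check: (A − (6)·I) v_1 = (0, 0, 0, 0, 0)ᵀ = 0. ✓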